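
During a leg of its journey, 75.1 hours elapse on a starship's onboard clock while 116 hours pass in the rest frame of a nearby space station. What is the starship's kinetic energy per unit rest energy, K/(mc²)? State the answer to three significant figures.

The time-dilation ratio gives γ = 116/75.1 = 1.54461.
Since K = (γ−1)mc², K/(mc²) = 1.54461 − 1 = 0.545.

0.545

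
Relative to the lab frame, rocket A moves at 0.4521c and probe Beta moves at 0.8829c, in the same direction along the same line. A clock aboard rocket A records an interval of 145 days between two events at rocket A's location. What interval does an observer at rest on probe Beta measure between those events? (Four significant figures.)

208.0 days

The velocity of rocket A relative to probe Beta is (0.4521 − 0.8829)c / (1 − 0.4521×0.8829) = −0.717c; relative speed 0.717c.
At |u| = 0.717c, γ = (1 − 0.514089)^(−1/2) = 1.4346.
Rocket A's interval is proper; time dilation gives Δt_B = γΔτ = 1.4346 × 145 days = 208.0 days.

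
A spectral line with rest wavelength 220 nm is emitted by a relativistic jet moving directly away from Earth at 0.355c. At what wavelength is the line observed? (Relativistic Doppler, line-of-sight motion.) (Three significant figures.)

Relativistic Doppler for wavelength: λ_obs = λ_src · √((1+β)/(1−β)).
With β = 0.355: factor = √(1.355/0.645) = 1.4494.
λ_obs = 220 × 1.4494 = 319 nm.

319 nm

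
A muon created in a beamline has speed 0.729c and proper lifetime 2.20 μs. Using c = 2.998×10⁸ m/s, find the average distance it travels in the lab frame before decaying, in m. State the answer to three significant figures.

With β = 0.729, γ = 1/√(1 − 0.729²) = 1/√0.468559 = 1.4609.
Lab-frame lifetime: Δt = γτ = 1.4609 × 2.20 μs = 3.214 μs.
Distance: d = vΔt = 0.729 × 2.998×10⁸ m/s × 3.2140×10^-6 s = 702 m.

702 m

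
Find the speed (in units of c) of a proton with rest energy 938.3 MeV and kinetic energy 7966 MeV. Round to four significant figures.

0.9944c

γ = 1 + K/(mc²) = 1 + 7966/938.3 = 9.4898.
β = √(1 − 1/γ²) = √(1 − 0.0111042) = √0.9888958 = 0.9944.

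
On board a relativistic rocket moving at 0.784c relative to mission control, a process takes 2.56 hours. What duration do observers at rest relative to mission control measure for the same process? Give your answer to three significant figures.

γ = 1/√(1 − β²) = 1/√(1 − 0.614656) = 1/√0.385344 = 1/0.620761 = 1.6109.
The onboard clock measures proper time, so the interval in the rest frame of mission control is dilated: Δt = γ·Δτ = 1.6109 × 2.56 hours = 4.12 hours.

4.12 hours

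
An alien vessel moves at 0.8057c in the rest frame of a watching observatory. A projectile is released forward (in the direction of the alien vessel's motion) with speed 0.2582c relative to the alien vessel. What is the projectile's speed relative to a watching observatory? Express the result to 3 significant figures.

Relativistic velocity addition: u = (u' + v)/(1 + u'v/c²), with u' = 0.2582c and v = 0.8057c.
Numerator: 0.2582 + 0.8057 = 1.0639. Denominator: 1 + (0.2582)(0.8057) = 1.20803174.
u = 1.0639/1.20803174 = 0.88069, so the speed is 0.881c.

0.881c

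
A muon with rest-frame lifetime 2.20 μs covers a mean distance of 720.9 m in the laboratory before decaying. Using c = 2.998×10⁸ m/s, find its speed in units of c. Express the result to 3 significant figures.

0.738c

Let x = d/(cτ) = 720.9 m / (2.998×10⁸ m/s × 2.200×10^-6 s) = 1.093. Since d = βγcτ, x = βγ = β/√(1−β²).
Solving: β² = x²/(1+x²) = 1.19465/2.19465 = 0.544346, so β = 0.738.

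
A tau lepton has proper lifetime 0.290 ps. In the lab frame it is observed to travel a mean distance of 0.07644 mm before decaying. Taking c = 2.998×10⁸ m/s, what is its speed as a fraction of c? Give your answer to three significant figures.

0.660c

Let x = d/(cτ) = 7.644×10^-5 m / (2.998×10⁸ m/s × 2.900×10^-13 s) = 0.87921. Since d = βγcτ, x = βγ = β/√(1−β²).
Solving: β² = x²/(1+x²) = 0.77301/1.77301 = 0.435987, so β = 0.660.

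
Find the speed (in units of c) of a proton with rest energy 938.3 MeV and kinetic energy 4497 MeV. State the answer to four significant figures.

0.9850c

K = (γ−1)mc², so γ = 1 + 4497/938.3 = 5.7927.
Then v/c = √(1 − γ⁻²) = √(1 − 0.0298015) = √0.9701985 = 0.9850.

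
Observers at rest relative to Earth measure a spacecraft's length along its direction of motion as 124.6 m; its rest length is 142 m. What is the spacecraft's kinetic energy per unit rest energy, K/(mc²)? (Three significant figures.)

0.140

γ = L₀/L = 142/124.6 = 1.13965.
K/(mc²) = γ − 1 = 1.13965 − 1 = 0.140.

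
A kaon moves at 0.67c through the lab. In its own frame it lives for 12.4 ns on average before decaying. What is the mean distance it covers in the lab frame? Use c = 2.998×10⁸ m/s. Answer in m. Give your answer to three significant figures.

γ = 1/√(1 − β²) = 1/√(1 − 0.4489) = 1/√0.5511 = 1/0.742361 = 1.3471.
Lab-frame lifetime: Δt = γτ = 1.3471 × 12.4 ns = 16.704 ns.
Distance: d = vΔt = 0.67 × 2.998×10⁸ m/s × 1.6704×10^-8 s = 3.36 m.

3.36 m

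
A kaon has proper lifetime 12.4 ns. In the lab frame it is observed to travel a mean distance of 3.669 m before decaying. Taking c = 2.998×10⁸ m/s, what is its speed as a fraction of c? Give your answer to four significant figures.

0.7024c

Lab distance = (lab lifetime)·v = γτ·βc, so βγ = d/(cτ) = 3.669/(2.998×10⁸ × 1.240×10^-8) = 0.98695.
With βγ = 0.98695: γ² = 1 + (βγ)² = 1.97407, and β = (βγ)/γ = 0.98695/1.40502 = 0.7024.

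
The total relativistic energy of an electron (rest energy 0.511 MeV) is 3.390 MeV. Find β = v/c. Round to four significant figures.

0.9886

γ = E/(mc²) = 3.390/0.511 = 6.6341.
β = √(1 − 1/γ²) = √(1 − 0.0227214) = √0.9772786 = 0.9886.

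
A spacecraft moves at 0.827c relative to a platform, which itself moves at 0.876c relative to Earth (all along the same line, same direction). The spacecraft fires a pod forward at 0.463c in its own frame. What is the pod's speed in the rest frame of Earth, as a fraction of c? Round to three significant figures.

Compose velocities in two stages. Stage 1 (into S'): u₁ = (0.463+0.827)/(1+0.463×0.827) = 0.93282.
Stage 2 (into S): u = (0.93282+0.876)/(1+0.93282×0.876) = 0.99542, so the speed is 0.995c.

0.995c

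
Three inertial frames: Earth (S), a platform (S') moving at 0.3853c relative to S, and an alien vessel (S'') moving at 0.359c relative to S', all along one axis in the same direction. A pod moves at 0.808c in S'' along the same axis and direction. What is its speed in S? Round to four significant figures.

0.9565c

Apply u = (u'+v)/(1+u'v) twice. Pod in the platform frame: (0.808+0.359)/(1+0.808·0.359) = 1.167/1.290072 = 0.9046c.
That velocity, transformed to the rest frame of Earth: (0.9046+0.3853)/(1+0.9046·0.3853) = 1.2899/1.34854238 = 0.95651c.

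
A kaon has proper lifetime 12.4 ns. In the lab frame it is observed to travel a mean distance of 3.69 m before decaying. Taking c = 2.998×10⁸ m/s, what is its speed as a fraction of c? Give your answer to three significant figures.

0.704c

Let x = d/(cτ) = 3.690 m / (2.998×10⁸ m/s × 1.240×10^-8 s) = 0.9926. Since d = βγcτ, x = βγ = β/√(1−β²).
Solving: β² = x²/(1+x²) = 0.985255/1.985255 = 0.496286, so β = 0.704.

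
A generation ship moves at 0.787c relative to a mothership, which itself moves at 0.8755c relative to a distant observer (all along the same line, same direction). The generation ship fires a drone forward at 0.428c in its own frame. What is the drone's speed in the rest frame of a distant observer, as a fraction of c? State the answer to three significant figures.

0.994c

Apply u = (u'+v)/(1+u'v) twice. Drone in the mothership frame: (0.428+0.787)/(1+0.428·0.787) = 1.215/1.336836 = 0.90886c.
That velocity, transformed to the rest frame of a distant observer: (0.90886+0.8755)/(1+0.90886·0.8755) = 1.78436/1.79570693 = 0.99368c.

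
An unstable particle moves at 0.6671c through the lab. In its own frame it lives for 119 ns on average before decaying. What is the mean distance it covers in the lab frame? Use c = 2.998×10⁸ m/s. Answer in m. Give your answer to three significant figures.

With β = 0.6671, γ = 1/√(1 − 0.6671²) = 1/√0.55497759 = 1.3423.
Lab-frame lifetime: Δt = γτ = 1.3423 × 119 ns = 159.73 ns.
Distance: d = vΔt = 0.6671 × 2.998×10⁸ m/s × 1.5973×10^-7 s = 31.9 m.

31.9 m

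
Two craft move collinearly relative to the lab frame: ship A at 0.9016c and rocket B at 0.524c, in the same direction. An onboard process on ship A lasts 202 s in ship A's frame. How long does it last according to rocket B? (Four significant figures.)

289.2 s

Speed of ship A in rocket B's frame: u = (v_A − v_B)/(1 − v_A v_B/c²) = (0.9016 − 0.524)/(1 − 0.9016×0.524) = 0.3776/0.5275616 = 0.71575; |u| = 0.71575c.
At |u| = 0.71575c, γ = (1 − 0.512298)^(−1/2) = 1.4319.
Ship A's interval is proper; time dilation gives Δt_B = γΔτ = 1.4319 × 202 s = 289.2 s.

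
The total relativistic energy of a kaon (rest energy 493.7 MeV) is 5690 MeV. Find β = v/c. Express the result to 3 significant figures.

0.996

Total energy E = γmc² gives γ = 5690/493.7 = 11.525.
Hence β = √(1 − 1/γ²) = √(1 − 0.00752867) = √0.99247133 = 0.996.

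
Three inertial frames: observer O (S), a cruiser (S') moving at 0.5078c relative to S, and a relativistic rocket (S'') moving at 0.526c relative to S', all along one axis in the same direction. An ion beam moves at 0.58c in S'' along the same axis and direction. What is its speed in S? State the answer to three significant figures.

Apply u = (u'+v)/(1+u'v) twice. Ion beam in the cruiser frame: (0.58+0.526)/(1+0.58·0.526) = 1.106/1.30508 = 0.84746c.
That velocity, transformed to the rest frame of observer O: (0.84746+0.5078)/(1+0.84746·0.5078) = 1.35526/1.430340188 = 0.94751c.

0.948c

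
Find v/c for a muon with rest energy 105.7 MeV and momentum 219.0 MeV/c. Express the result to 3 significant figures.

pc/(mc²) = 219.0/105.7 = 2.0719 = βγ = β/√(1−β²).
So β² = x²/(1 + x²) with x = 2.0719: x² = 4.29277, β² = 4.29277/5.29277 = 0.811063, β = 0.901.

0.901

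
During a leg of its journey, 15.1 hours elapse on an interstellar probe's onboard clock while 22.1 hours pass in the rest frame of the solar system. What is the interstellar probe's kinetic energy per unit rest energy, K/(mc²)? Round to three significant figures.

0.464

γ = Δt/Δτ = 22.1/15.1 = 1.46358.
Since K = (γ−1)mc², K/(mc²) = 1.46358 − 1 = 0.464.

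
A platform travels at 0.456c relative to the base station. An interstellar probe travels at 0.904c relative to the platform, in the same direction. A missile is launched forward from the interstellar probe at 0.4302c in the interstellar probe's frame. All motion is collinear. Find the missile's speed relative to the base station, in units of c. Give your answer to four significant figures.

0.9851c

Apply u = (u'+v)/(1+u'v) twice. Missile in the platform frame: (0.4302+0.904)/(1+0.4302·0.904) = 1.3342/1.3889008 = 0.96062c.
That velocity, transformed to the rest frame of the base station: (0.96062+0.456)/(1+0.96062·0.456) = 1.41662/1.43804272 = 0.9851c.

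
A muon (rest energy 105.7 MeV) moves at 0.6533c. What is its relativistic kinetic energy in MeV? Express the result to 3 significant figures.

33.9 MeV

Lorentz factor: γ = (1 − 0.42680089)^(−1/2) = 1.32083.
Kinetic energy: K = (γ − 1)mc² = (1.32083 − 1) × 105.7 MeV = 0.32083 × 105.7 = 33.9 MeV.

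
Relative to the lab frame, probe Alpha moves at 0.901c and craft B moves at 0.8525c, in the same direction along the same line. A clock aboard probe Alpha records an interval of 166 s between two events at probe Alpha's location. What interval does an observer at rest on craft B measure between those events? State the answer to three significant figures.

170 s

The velocity of probe Alpha relative to craft B is (0.901 − 0.8525)c / (1 − 0.901×0.8525) = 0.20914c; relative speed 0.20914c.
γ for this relative speed: γ = 1/√(1 − 0.0437395) = 1.0226.
Probe Alpha's interval is proper; time dilation gives Δt_B = γΔτ = 1.0226 × 166 s = 170 s.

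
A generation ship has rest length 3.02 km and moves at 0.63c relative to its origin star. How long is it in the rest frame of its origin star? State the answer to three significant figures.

γ = 1/√(1 − β²) = 1/√(1 − 0.3969) = 1/√0.6031 = 1/0.776595 = 1.2877.
Along the direction of motion the measured length is L₀/γ = 3.02/1.2877 = 2.35 km.

2.35 km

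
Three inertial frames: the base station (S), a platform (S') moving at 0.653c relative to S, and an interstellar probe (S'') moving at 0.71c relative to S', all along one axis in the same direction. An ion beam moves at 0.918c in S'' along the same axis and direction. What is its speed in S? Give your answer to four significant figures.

0.9970c

Apply u = (u'+v)/(1+u'v) twice. Ion beam in the platform frame: (0.918+0.71)/(1+0.918·0.71) = 1.628/1.65178 = 0.9856c.
That velocity, transformed to the rest frame of the base station: (0.9856+0.653)/(1+0.9856·0.653) = 1.6386/1.6435968 = 0.99696c.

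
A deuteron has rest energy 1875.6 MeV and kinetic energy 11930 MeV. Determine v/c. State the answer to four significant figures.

0.9907

K = (γ−1)mc², so γ = 1 + 11930/1875.6 = 7.3606.
Then v/c = √(1 − γ⁻²) = √(1 − 0.0184575) = √0.9815425 = 0.9907.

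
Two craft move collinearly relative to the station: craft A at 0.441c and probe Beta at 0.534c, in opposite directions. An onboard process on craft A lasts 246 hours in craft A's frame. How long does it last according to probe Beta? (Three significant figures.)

401 hours

Speed of craft A in probe Beta's frame: u = (v_A + v_B)/(1 + v_A v_B/c²) = (0.441 + 0.534)/(1 + 0.441×0.534) = 0.975/1.235494 = 0.78916; |u| = 0.78916c.
γ for this relative speed: γ = 1/√(1 − 0.622774) = 1.6282.
Craft A's interval is proper; time dilation gives Δt_B = γΔτ = 1.6282 × 246 hours = 401 hours.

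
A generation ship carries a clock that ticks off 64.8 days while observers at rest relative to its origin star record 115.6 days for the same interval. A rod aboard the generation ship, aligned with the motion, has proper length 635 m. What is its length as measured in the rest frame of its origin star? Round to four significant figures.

The time-dilation ratio gives γ = 115.6/64.8 = 1.78395.
The rod contracts by the same γ: 635 m / 1.78395 = 356.0 m.

356.0 m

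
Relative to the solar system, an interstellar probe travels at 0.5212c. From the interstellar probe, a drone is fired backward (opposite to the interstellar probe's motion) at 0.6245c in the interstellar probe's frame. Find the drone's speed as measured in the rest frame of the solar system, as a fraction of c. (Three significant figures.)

0.153c

Relativistic velocity addition: u = (u' + v)/(1 + u'v/c²), with u' = −0.6245c and v = 0.5212c.
Numerator: −0.6245 + 0.5212 = −0.1033. Denominator: 1 + (−0.6245)(0.5212) = 0.6745106.
u = −0.1033/0.6745106 = −0.15315, so the speed is 0.153c.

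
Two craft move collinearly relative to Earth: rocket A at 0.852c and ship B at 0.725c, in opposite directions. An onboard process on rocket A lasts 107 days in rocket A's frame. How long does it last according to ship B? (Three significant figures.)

The velocity of rocket A relative to ship B is (0.852 + 0.725)c / (1 + 0.852×0.725) = 0.97484c; relative speed 0.97484c.
At |u| = 0.97484c, γ = (1 − 0.950313)^(−1/2) = 4.4862.
Rocket A's interval is proper; time dilation gives Δt_B = γΔτ = 4.4862 × 107 days = 480 days.

480 days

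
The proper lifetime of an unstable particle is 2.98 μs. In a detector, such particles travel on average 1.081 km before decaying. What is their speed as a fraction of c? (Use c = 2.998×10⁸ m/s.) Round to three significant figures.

d = βγcτ ⇒ βγ = d/(cτ) = 1081 m / (893.404 m) = 1.21.
β = (βγ)/√(1+(βγ)²) = 1.21/√2.4641 = 0.771.

0.771c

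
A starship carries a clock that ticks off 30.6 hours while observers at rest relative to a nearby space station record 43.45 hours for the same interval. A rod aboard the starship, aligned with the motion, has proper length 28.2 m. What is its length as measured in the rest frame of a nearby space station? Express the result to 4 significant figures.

The time-dilation ratio gives γ = 43.45/30.6 = 1.41993.
L = L₀/γ = 28.2/1.41993 = 19.86 m.

19.86 m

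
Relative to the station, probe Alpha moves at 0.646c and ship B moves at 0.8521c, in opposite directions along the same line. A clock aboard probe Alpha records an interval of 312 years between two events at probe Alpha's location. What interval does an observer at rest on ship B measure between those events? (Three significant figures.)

The velocity of probe Alpha relative to ship B is (0.646 + 0.8521)c / (1 + 0.646×0.8521) = 0.96623c; relative speed 0.96623c.
γ for this relative speed: γ = 1/√(1 − 0.9336) = 3.8808.
Probe Alpha's interval is proper; time dilation gives Δt_B = γΔτ = 3.8808 × 312 years = 1210 years.

1210 years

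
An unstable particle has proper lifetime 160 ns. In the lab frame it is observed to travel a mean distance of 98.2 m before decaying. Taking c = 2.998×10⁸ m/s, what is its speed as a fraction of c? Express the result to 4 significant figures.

0.8985c

d = βγcτ ⇒ βγ = d/(cτ) = 98.20 m / (47.968 m) = 2.0472.
β = (βγ)/√(1+(βγ)²) = 2.0472/√5.19103 = 0.8985.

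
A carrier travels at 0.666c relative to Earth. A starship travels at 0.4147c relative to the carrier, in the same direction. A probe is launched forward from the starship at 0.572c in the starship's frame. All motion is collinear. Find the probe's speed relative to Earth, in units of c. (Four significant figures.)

Compose velocities in two stages. Stage 1 (into S'): u₁ = (0.572+0.4147)/(1+0.572×0.4147) = 0.79752.
Stage 2 (into S): u = (0.79752+0.666)/(1+0.79752×0.666) = 0.95583, so the speed is 0.9558c.

0.9558c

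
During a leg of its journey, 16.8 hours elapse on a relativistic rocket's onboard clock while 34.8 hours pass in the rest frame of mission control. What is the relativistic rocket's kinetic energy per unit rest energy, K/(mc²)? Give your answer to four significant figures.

1.071

γ = Δt/Δτ = 34.8/16.8 = 2.07143.
Since K = (γ−1)mc², K/(mc²) = 2.07143 − 1 = 1.071.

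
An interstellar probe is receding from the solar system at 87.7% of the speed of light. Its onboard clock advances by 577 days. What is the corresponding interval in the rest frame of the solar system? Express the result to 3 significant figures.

1200 days

γ = 1/√(1 − β²) = 1/√(1 − 0.769129) = 1/√0.230871 = 1/0.48049 = 2.0812.
Time dilation: Δt = γ·Δτ = 2.0812 × 577 = 1200 days.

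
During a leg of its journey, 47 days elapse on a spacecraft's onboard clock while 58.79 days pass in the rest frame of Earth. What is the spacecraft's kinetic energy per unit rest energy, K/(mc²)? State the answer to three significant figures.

γ = Δt/Δτ = 58.79/47 = 1.25085.
K/(mc²) = γ − 1 = 1.25085 − 1 = 0.251.

0.251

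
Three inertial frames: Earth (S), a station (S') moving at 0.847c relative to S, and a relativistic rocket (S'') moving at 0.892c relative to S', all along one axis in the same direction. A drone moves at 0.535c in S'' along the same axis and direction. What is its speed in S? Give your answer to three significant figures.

Compose velocities in two stages. Stage 1 (into S'): u₁ = (0.535+0.892)/(1+0.535×0.892) = 0.966.
Stage 2 (into S): u = (0.966+0.847)/(1+0.966×0.847) = 0.99714, so the speed is 0.997c.

0.997c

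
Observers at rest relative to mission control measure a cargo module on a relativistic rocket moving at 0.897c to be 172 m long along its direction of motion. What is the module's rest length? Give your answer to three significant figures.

389 m

Lorentz factor: γ = (1 − 0.804609)^(−1/2) = 2.2623.
Proper length: L₀ = γ·L = 2.2623 × 172 = 389 m.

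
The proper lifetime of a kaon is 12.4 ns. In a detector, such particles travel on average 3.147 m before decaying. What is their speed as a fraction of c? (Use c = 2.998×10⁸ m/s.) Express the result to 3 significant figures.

d = βγcτ ⇒ βγ = d/(cτ) = 3.147 m / (3.71752 m) = 0.84653.
β = (βγ)/√(1+(βγ)²) = 0.84653/√1.716613 = 0.646.

0.646c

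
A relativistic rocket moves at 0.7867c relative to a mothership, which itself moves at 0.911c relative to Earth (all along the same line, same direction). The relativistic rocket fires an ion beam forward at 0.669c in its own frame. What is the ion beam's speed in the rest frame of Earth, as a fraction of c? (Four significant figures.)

0.9978c

First combine the ion beam and relativistic rocket (S''→S'): u₁ = (0.669 + 0.7867)/(1 + 0.669×0.7867) = 1.4557/1.5263023 = 0.95374.
Then combine with the mothership (S'→S): u = (0.95374 + 0.911)/(1 + 0.95374×0.911) = 1.86474/1.86885714 = 0.9978.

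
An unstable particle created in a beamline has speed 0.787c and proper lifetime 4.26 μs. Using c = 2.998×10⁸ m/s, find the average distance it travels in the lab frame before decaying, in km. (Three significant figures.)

β² = 0.619369, so γ = 1/√0.380631 = 1.6209.
Lab-frame lifetime: Δt = γτ = 1.6209 × 4.26 μs = 6.905 μs.
Distance: d = vΔt = 0.787 × 2.998×10⁸ m/s × 6.9050×10^-6 s = 1630 m = 1.63 km.

1.63 km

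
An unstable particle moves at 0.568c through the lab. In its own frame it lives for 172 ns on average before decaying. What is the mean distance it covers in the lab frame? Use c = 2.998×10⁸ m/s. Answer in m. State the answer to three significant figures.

35.6 m

β² = 0.322624, so γ = 1/√0.677376 = 1.215.
Lab-frame lifetime: Δt = γτ = 1.215 × 172 ns = 208.98 ns.
Distance: d = vΔt = 0.568 × 2.998×10⁸ m/s × 2.0898×10^-7 s = 35.6 m.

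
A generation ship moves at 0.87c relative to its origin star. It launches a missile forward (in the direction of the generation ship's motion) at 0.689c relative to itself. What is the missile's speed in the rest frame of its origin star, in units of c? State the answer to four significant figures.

0.9747c

Relativistic velocity addition: u = (u' + v)/(1 + u'v/c²), with u' = 0.689c and v = 0.87c.
Numerator: 0.689 + 0.87 = 1.559. Denominator: 1 + (0.689)(0.87) = 1.59943.
u = 1.559/1.59943 = 0.97472, so the speed is 0.9747c.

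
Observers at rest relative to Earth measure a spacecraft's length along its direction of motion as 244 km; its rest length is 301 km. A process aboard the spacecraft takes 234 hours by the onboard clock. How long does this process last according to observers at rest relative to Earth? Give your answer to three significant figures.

Length contraction gives γ = L₀/L = 301/244 = 1.23361.
The same γ dilates the second interval: 1.23361 × 234 hours = 289 hours.

289 hours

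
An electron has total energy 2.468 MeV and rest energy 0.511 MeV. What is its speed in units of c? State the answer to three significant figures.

0.978c

γ = E/(mc²) = 2.468/0.511 = 4.8297.
β = √(1 − 1/γ²) = √(1 − 0.0428706) = √0.9571294 = 0.978.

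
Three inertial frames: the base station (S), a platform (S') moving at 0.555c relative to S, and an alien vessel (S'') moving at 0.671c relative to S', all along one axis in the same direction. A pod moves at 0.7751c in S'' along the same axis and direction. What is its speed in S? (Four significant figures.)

0.9858c

First combine the pod and alien vessel (S''→S'): u₁ = (0.7751 + 0.671)/(1 + 0.7751×0.671) = 1.4461/1.5200921 = 0.95132.
Then combine with the platform (S'→S): u = (0.95132 + 0.555)/(1 + 0.95132×0.555) = 1.50632/1.5279826 = 0.98582.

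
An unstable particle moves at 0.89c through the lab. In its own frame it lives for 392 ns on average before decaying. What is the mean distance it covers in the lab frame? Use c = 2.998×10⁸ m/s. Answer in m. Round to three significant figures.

229 m

With β = 0.89, γ = 1/√(1 − 0.89²) = 1/√0.2079 = 2.1932.
Lab-frame lifetime: Δt = γτ = 2.1932 × 392 ns = 859.73 ns.
Distance: d = vΔt = 0.89 × 2.998×10⁸ m/s × 8.5973×10^-7 s = 229 m.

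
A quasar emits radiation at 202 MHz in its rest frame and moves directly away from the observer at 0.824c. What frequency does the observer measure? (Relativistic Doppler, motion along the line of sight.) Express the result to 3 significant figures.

62.7 MHz

Relativistic Doppler (source moving away): f_obs = f_src · √((1−β)/(1+β)).
With β = 0.824: factor = √(0.176/1.824) = 0.31063.
f_obs = 202 × 0.31063 = 62.7 MHz.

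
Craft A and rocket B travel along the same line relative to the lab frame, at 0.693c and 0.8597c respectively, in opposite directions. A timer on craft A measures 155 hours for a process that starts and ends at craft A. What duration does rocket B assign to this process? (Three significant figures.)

672 hours

Transform craft A's velocity into rocket B's frame: (0.693 + 0.8597)/(1 + 0.693·0.8597) = 1.5527/1.5957721, so the relative speed is 0.97301c.
γ for this relative speed: γ = 1/√(1 − 0.946748) = 4.3334.
Craft A's interval is proper; time dilation gives Δt_B = γΔτ = 4.3334 × 155 hours = 672 hours.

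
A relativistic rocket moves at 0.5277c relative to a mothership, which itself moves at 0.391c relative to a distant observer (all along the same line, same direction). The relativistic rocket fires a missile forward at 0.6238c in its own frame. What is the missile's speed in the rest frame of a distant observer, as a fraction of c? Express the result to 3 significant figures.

0.939c

First combine the missile and relativistic rocket (S''→S'): u₁ = (0.6238 + 0.5277)/(1 + 0.6238×0.5277) = 1.1515/1.32917926 = 0.86632.
Then combine with the mothership (S'→S): u = (0.86632 + 0.391)/(1 + 0.86632×0.391) = 1.25732/1.33873112 = 0.93919.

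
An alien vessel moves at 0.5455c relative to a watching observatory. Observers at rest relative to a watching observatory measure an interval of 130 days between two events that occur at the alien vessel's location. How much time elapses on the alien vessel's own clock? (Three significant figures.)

β² = 0.29757025, so γ = 1/√0.70242975 = 1.1932.
The moving clock records proper time: Δτ = Δt/γ = 130/1.1932 = 109 days.

109 days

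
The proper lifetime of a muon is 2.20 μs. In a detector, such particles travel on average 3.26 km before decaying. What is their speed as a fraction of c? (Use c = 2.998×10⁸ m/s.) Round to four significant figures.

d = βγcτ ⇒ βγ = d/(cτ) = 3260 m / (659.56 m) = 4.9427.
β = (βγ)/√(1+(βγ)²) = 4.9427/√25.4303 = 0.9801.

0.9801c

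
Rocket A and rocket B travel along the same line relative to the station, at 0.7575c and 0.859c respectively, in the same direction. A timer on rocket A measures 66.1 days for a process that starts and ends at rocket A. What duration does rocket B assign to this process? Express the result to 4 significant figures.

Speed of rocket A in rocket B's frame: u = (v_A − v_B)/(1 − v_A v_B/c²) = (0.7575 − 0.859)/(1 − 0.7575×0.859) = −0.1015/0.3493075 = −0.29057; |u| = 0.29057c.
At |u| = 0.29057c, γ = (1 − 0.0844309)^(−1/2) = 1.0451.
Rocket A's interval is proper; time dilation gives Δt_B = γΔτ = 1.0451 × 66.1 days = 69.08 days.

69.08 days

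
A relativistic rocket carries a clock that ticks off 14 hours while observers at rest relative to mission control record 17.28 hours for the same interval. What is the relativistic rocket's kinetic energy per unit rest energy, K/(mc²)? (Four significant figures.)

0.2343

From Δt = γΔτ: γ = 17.28/14 = 1.23429.
Since K = (γ−1)mc², K/(mc²) = 1.23429 − 1 = 0.2343.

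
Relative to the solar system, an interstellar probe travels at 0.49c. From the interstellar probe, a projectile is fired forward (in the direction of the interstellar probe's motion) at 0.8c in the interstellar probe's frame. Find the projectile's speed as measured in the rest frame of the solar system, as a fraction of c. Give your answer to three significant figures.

0.927c

Relativistic velocity addition: u = (u' + v)/(1 + u'v/c²), with u' = 0.8c and v = 0.49c.
Numerator: 0.8 + 0.49 = 1.29. Denominator: 1 + (0.8)(0.49) = 1.392.
u = 1.29/1.392 = 0.92672, so the speed is 0.927c.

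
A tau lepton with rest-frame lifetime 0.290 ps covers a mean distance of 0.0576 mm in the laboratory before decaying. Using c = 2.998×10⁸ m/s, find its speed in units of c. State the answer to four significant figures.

Let x = d/(cτ) = 5.760×10^-5 m / (2.998×10⁸ m/s × 2.900×10^-13 s) = 0.66251. Since d = βγcτ, x = βγ = β/√(1−β²).
Solving: β² = x²/(1+x²) = 0.43892/1.43892 = 0.305034, so β = 0.5523.

0.5523c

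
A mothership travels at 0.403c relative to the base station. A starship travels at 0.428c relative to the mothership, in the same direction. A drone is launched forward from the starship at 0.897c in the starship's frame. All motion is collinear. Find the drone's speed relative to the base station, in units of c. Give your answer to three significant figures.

First combine the drone and starship (S''→S'): u₁ = (0.897 + 0.428)/(1 + 0.897×0.428) = 1.325/1.383916 = 0.95743.
Then combine with the mothership (S'→S): u = (0.95743 + 0.403)/(1 + 0.95743×0.403) = 1.36043/1.38584429 = 0.98166.

0.982c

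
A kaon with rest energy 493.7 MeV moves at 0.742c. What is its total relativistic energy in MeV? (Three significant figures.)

β² = 0.550564, so γ = 1/√0.449436 = 1.4916.
Total energy: E = γmc² = 1.4916 × 493.7 MeV = 736 MeV.

736 MeV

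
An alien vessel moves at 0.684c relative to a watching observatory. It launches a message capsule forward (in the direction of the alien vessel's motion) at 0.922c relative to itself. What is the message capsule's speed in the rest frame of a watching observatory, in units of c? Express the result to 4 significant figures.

0.9849c

Relativistic velocity addition: u = (u' + v)/(1 + u'v/c²), with u' = 0.922c and v = 0.684c.
Numerator: 0.922 + 0.684 = 1.606. Denominator: 1 + (0.922)(0.684) = 1.630648.
u = 1.606/1.630648 = 0.98488, so the speed is 0.9849c.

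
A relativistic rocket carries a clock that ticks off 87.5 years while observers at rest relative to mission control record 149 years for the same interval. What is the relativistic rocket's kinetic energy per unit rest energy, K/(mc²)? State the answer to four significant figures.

0.7029

The time-dilation ratio gives γ = 149/87.5 = 1.70286.
Since K = (γ−1)mc², K/(mc²) = 1.70286 − 1 = 0.7029.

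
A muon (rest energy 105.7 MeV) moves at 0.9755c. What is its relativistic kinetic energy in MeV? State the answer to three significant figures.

375 MeV

Lorentz factor: γ = (1 − 0.95160025)^(−1/2) = 4.5455.
Kinetic energy: K = (γ − 1)mc² = (4.5455 − 1) × 105.7 MeV = 3.5455 × 105.7 = 375 MeV.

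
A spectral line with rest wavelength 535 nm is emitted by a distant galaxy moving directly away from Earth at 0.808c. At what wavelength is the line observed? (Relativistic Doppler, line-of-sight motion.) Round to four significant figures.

Relativistic Doppler for wavelength: λ_obs = λ_src · √((1+β)/(1−β)).
With β = 0.808: factor = √(1.808/0.192) = 3.0687.
λ_obs = 535 × 3.0687 = 1642 nm.

1642 nm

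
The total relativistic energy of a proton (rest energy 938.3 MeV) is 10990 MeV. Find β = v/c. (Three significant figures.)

Total energy E = γmc² gives γ = 10990/938.3 = 11.713.
Hence β = √(1 − 1/γ²) = √(1 − 0.00728893) = √0.99271107 = 0.996.

0.996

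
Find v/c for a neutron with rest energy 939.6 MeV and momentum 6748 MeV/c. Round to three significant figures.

0.990

βγ = pc/(mc²) = 6748/939.6 = 7.1818.
Since γ² = 1 + (βγ)² = 52.5783, γ = √52.5783 = 7.25109, and β = (βγ)/γ = 7.1818/7.25109 = 0.990.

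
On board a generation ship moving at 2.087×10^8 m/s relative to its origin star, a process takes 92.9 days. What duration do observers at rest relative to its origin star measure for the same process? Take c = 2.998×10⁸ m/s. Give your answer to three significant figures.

β = v/c = (2.087×10^8 m/s)/(2.998×10⁸ m/s) = 0.696131.
γ = 1/√(1 − β²) = 1/√(1 − 0.4845984) = 1/√0.5154016 = 1/0.717915 = 1.3929.
Time dilation: Δt = γ·Δτ = 1.3929 × 92.9 = 129 days.

129 days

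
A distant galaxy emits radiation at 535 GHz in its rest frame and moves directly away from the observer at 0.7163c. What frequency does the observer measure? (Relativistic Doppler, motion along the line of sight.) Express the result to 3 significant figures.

218 GHz

Relativistic Doppler (source moving away): f_obs = f_src · √((1−β)/(1+β)).
With β = 0.7163: factor = √(0.2837/1.7163) = 0.40657.
f_obs = 535 × 0.40657 = 218 GHz.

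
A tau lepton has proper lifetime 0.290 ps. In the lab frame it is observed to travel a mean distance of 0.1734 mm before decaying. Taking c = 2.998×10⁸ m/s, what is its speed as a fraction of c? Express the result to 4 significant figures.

0.8939c

Lab distance = (lab lifetime)·v = γτ·βc, so βγ = d/(cτ) = 1.734×10^-4/(2.998×10⁸ × 2.900×10^-13) = 1.9944.
With βγ = 1.9944: γ² = 1 + (βγ)² = 4.97763, and β = (βγ)/γ = 1.9944/2.23106 = 0.8939.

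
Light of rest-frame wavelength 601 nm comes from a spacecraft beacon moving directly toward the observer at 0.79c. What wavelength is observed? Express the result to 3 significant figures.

Relativistic Doppler for wavelength: λ_obs = λ_src · √((1−β)/(1+β)).
With β = 0.79: factor = √(0.21/1.79) = 0.34252.
λ_obs = 601 × 0.34252 = 206 nm.

206 nm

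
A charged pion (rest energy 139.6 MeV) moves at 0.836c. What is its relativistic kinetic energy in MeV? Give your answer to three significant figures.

With β = 0.836, γ = 1/√(1 − 0.836²) = 1/√0.301104 = 1.82239.
Kinetic energy: K = (γ − 1)mc² = (1.82239 − 1) × 139.6 MeV = 0.82239 × 139.6 = 115 MeV.

115 MeV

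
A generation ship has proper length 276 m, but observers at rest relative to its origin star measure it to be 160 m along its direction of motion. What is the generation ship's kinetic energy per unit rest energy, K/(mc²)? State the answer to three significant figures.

0.725

γ = L₀/L = 276/160 = 1.725.
Since K = (γ−1)mc², K/(mc²) = 1.725 − 1 = 0.725.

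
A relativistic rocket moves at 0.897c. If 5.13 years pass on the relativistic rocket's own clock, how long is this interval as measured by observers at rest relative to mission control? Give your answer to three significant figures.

11.6 years

With β = 0.897, γ = 1/√(1 − 0.897²) = 1/√0.195391 = 2.2623.
The onboard clock measures proper time, so the interval in the rest frame of mission control is dilated: Δt = γ·Δτ = 2.2623 × 5.13 years = 11.6 years.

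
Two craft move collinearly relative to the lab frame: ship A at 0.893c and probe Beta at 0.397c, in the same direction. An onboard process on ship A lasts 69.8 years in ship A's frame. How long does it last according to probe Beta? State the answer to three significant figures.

Speed of ship A in probe Beta's frame: u = (v_A − v_B)/(1 − v_A v_B/c²) = (0.893 − 0.397)/(1 − 0.893×0.397) = 0.496/0.645479 = 0.76842; |u| = 0.76842c.
At |u| = 0.76842c, γ = (1 − 0.590469)^(−1/2) = 1.5626.
The clock on ship A records proper time, so probe Beta measures Δt = γΔτ = 1.5626 × 69.8 = 109 years.

109 years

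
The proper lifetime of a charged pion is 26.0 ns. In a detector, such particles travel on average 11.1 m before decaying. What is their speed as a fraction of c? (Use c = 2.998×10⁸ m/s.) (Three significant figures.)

0.818c

Lab distance = (lab lifetime)·v = γτ·βc, so βγ = d/(cτ) = 11.10/(2.998×10⁸ × 2.600×10^-8) = 1.424.
With βγ = 1.424: γ² = 1 + (βγ)² = 3.02778, and β = (βγ)/γ = 1.424/1.74005 = 0.818.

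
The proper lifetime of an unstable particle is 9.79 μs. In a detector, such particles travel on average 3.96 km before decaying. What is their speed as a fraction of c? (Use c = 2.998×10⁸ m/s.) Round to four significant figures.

Lab distance = (lab lifetime)·v = γτ·βc, so βγ = d/(cτ) = 3960/(2.998×10⁸ × 9.790×10^-6) = 1.3492.
With βγ = 1.3492: γ² = 1 + (βγ)² = 2.82034, and β = (βγ)/γ = 1.3492/1.67939 = 0.8034.

0.8034c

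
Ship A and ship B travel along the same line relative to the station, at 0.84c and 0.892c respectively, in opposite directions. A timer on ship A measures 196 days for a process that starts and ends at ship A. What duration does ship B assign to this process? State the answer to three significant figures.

1400 days

The velocity of ship A relative to ship B is (0.84 + 0.892)c / (1 + 0.84×0.892) = 0.99012c; relative speed 0.99012c.
γ for this relative speed: γ = 1/√(1 − 0.980338) = 7.1316.
Ship A's interval is proper; time dilation gives Δt_B = γΔτ = 7.1316 × 196 days = 1400 days.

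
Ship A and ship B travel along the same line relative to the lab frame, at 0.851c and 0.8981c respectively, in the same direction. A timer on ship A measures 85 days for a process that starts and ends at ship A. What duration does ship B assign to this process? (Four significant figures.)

86.75 days

Transform ship A's velocity into ship B's frame: (0.851 − 0.8981)/(1 − 0.851·0.8981) = −0.0471/0.2357169, so the relative speed is 0.19982c.
γ for this relative speed: γ = 1/√(1 − 0.039928) = 1.0206.
The clock on ship A records proper time, so ship B measures Δt = γΔτ = 1.0206 × 85 = 86.75 days.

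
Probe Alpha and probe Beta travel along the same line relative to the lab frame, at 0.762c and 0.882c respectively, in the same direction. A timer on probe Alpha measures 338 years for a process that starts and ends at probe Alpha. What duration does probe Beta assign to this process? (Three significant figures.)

363 years

Speed of probe Alpha in probe Beta's frame: u = (v_A − v_B)/(1 − v_A v_B/c²) = (0.762 − 0.882)/(1 − 0.762×0.882) = −0.12/0.327916 = −0.36595; |u| = 0.36595c.
At |u| = 0.36595c, γ = (1 − 0.133919)^(−1/2) = 1.0745.
Probe Alpha's interval is proper; time dilation gives Δt_B = γΔτ = 1.0745 × 338 years = 363 years.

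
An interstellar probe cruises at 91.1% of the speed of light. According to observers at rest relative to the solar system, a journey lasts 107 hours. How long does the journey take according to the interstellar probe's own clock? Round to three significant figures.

44.1 hours

β² = 0.829921, so γ = 1/√0.170079 = 2.4248.
The interstellar probe's clock runs slow as seen from the solar system, so Δτ = Δt/γ = 107/2.4248 = 44.1 hours.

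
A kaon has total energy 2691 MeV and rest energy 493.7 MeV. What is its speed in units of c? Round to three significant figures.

Total energy E = γmc² gives γ = 2691/493.7 = 5.4507.
Hence β = √(1 − 1/γ²) = √(1 − 0.0336586) = √0.9663414 = 0.983.

0.983c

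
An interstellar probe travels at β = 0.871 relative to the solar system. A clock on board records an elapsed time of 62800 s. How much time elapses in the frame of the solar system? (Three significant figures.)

1.28×10^5 s

Lorentz factor: γ = (1 − 0.758641)^(−1/2) = 2.0355.
Time dilation: Δt = γ·Δτ = 2.0355 × 62800 = 1.28×10^5 s.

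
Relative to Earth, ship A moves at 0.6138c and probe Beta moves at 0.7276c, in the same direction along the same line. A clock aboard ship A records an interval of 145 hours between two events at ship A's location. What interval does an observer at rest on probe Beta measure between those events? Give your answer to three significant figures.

The velocity of ship A relative to probe Beta is (0.6138 − 0.7276)c / (1 − 0.6138×0.7276) = −0.20564c; relative speed 0.20564c.
At |u| = 0.20564c, γ = (1 − 0.0422878)^(−1/2) = 1.0218.
Ship A's interval is proper; time dilation gives Δt_B = γΔτ = 1.0218 × 145 hours = 148 hours.

148 hours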